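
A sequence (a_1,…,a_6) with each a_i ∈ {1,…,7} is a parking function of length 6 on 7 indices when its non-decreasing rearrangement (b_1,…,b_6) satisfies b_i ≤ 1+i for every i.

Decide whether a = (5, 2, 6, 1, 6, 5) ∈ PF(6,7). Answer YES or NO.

NO

Order a: b = (1, 2, 5, 5, 6, 6).
  b_1=1 ≤ 2
  b_2=2 ≤ 3
  b_3=5 > 4
  fails at i=3 ⇒ NO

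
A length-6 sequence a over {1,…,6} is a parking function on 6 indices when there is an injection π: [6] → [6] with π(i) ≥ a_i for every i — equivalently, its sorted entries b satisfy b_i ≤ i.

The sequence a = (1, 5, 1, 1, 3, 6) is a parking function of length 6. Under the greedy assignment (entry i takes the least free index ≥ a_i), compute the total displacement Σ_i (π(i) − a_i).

4

Σπ(i) = 1+…+6 = 21; Σa = 1+5+1+1+3+6 = 17; disp = 21−17 = 4.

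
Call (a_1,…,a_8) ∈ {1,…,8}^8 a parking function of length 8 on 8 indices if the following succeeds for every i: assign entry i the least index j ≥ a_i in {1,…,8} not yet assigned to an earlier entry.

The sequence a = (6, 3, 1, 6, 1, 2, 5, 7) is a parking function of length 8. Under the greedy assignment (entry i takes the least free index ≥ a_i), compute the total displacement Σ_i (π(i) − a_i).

Σπ = 8·9/2 = 36 (π permutes [8]); Σa = 6+3+1+6+1+2+5+7 = 31; disp = 36−31 = 5.

5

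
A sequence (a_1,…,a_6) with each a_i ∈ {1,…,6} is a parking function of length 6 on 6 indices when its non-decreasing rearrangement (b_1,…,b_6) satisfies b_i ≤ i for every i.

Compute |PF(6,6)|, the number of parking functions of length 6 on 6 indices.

#PF = 1·7^5 = 1×16807 = 16807 (Pollak)
Check (2,1,6,1,1,2) → sorted (1,1,1,2,2,6): b_i ≤ i ∀i, a PF.

16807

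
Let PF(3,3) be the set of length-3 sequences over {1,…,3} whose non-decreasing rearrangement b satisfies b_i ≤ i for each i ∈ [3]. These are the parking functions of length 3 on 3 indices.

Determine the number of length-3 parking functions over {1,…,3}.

|PF| = (3−3+1)·(3+1)^(3−1) = 1×16 = 16 [KW]
Check (1,2,3) → sorted (1,2,3): b_i ≤ i ∀i, a PF.

16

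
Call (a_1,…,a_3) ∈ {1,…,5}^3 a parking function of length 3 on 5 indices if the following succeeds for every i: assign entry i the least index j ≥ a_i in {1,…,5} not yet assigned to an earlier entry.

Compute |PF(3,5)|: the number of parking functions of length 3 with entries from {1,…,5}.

108

#PF = (6−3)·6^(3−1) = 3·36 = 108 (Pollak)
Check (2,2,4) → sorted (2,2,4): b_i ≤ 2+i ∀i, a PF.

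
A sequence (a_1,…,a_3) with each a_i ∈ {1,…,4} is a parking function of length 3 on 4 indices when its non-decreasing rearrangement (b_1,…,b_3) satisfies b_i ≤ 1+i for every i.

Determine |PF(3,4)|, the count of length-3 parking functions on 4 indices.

50

#PF = (4+1−3)·(4+1)^{3−1} = 2×25 = 50 (Pollak)
Check (1,2,4) → sorted (1,2,4): b_i ≤ 1+i ∀i, a PF.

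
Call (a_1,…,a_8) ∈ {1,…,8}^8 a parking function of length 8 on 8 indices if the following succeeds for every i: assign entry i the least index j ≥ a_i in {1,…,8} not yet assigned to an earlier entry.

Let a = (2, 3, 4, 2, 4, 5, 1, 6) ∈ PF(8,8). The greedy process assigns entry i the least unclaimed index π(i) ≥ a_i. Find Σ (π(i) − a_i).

9

Σπ = 36 ({1..8} each once); Σa = 2+3+4+2+4+5+1+6 = 27; disp = 36−27 = 9.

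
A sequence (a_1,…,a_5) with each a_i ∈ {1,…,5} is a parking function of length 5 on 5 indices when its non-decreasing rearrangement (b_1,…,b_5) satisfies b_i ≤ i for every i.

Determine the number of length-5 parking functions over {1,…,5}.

1296

Count = (5−5+1)·(5+1)^(5−1) = 1·1296 = 1296 (Pollak)
One tuple (2,2,1,4,3) → sorted (1,2,2,3,4): b_i ≤ i ∀i, a PF.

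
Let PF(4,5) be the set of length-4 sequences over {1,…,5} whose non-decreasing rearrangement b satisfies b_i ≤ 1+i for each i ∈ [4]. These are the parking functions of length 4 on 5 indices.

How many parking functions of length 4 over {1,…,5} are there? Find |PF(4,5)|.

432

|PF| = (6−4)·6^(4−1) = 2·216 = 432 [KW]
One tuple (3,1,4,3) → sorted (1,3,3,4): b_i ≤ 1+i ∀i, a PF.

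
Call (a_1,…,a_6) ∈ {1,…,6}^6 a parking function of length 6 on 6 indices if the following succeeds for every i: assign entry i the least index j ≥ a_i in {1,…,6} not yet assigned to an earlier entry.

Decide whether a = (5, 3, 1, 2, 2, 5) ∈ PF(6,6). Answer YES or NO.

YES

Order a: b = (1, 2, 2, 3, 5, 5).
  b_1=1 ≤ 1
  b_2=2 ≤ 2
  b_3=2 ≤ 3
  b_4=3 ≤ 4
  b_5=5 ≤ 5
  b_6=5 ≤ 6
All bounds hold ⇒ YES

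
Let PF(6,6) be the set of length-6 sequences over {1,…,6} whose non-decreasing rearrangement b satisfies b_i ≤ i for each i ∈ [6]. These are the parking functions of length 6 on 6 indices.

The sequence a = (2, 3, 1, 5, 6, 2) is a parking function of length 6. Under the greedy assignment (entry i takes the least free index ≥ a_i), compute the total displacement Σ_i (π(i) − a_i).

Σπ = 6·7/2 = 21 (π permutes [6]); Σa = 2+3+1+5+6+2 = 19; disp = 21−19 = 2.

2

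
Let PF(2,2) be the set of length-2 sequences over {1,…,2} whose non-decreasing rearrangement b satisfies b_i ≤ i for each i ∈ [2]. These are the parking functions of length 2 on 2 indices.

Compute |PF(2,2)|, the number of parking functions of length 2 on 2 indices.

|PF(2,2)| = 1·3^1 = 1×3 = 3 (Pollak)
Check (2,1) → sorted (1,2): b_i ≤ i ∀i, a PF.

3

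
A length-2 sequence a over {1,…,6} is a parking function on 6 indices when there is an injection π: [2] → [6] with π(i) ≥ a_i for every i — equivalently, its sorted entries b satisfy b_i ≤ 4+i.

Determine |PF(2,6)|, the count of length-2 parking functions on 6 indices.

|PF| = (7−2)·7^(2−1) = 5·7 = 35 [KW]
Example (4,2) → sorted (2,4): b_i ≤ 4+i ∀i, a PF.

35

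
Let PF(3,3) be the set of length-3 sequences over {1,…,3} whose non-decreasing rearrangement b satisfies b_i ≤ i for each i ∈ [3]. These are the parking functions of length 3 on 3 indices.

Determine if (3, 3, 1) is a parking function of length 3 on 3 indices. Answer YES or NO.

NO

Sorted: b = (1, 3, 3).
  b_1=1 ≤ 1
  b_2=3 > 2
  fails at i=2 ⇒ NO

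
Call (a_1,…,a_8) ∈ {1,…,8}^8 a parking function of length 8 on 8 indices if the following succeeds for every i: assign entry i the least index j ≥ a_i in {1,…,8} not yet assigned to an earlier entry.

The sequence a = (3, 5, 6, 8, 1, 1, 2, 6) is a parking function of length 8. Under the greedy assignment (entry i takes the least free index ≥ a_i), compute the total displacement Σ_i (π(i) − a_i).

Σπ = 36 ({1..8} each once); Σa = 3+5+6+8+1+1+2+6 = 32; disp = 36−32 = 4.

4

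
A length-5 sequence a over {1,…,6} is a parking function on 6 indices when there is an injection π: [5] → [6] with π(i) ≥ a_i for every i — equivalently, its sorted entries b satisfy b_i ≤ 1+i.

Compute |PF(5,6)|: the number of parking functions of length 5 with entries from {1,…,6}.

4802

Count = (6−5+1)·(6+1)^(5−1) = 2 · 2401 = 4802 [KW]
Check (2,6,3,4,3) → sorted (2,3,3,4,6): b_i ≤ 1+i ∀i, a PF.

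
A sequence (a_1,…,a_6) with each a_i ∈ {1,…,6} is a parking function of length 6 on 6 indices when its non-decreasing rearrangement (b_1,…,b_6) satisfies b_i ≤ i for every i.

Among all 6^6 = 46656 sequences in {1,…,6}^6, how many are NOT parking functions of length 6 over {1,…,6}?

Count = (7−6)·7^(6−1) = 1·16807 = 16807 (Pollak)
Check (4,6,3,6,6,5) → sorted (3,4,5,6,6,6): b_1=3>1, not a PF.
6^6 − 16807 = 46656 − 16807 = 29849

29849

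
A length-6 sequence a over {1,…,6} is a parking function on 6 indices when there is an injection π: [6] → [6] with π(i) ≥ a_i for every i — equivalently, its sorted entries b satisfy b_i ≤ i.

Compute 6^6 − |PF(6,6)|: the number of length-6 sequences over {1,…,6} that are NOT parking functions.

29849

#PF = (7−6)·7^(6−1) = 1 · 16807 = 16807
One tuple (4,6,6,2,4,5) → sorted (2,4,4,5,6,6): b_1=2>1, not a PF.
6^6 − 16807 = 46656 − 16807 = 29849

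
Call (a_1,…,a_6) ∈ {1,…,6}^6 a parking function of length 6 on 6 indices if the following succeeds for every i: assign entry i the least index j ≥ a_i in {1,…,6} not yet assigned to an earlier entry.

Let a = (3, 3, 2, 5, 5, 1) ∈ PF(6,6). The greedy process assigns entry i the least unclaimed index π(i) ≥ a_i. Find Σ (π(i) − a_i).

Σπ = 21 ({1..6} each once); Σa = 3+3+2+5+5+1 = 19; disp = 21−19 = 2.

2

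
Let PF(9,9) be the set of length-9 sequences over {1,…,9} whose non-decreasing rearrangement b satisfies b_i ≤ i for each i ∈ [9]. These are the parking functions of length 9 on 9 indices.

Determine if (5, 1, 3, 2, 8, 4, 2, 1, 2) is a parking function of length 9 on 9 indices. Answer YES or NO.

YES

Rearranged: b = (1, 1, 2, 2, 2, 3, 4, 5, 8).
  b_1=1 ≤ 1
  b_2=1 ≤ 2
  b_3=2 ≤ 3
  b_4=2 ≤ 4
  b_5=2 ≤ 5
  b_6=3 ≤ 6
  b_7=4 ≤ 7
  b_8=5 ≤ 8
  b_9=8 ≤ 9
All bounds hold ⇒ YES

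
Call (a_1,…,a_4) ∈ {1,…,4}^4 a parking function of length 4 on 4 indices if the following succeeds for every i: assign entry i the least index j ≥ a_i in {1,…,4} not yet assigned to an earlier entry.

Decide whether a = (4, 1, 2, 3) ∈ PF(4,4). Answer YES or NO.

Sorted: b = (1, 2, 3, 4).
  b_1=1 ≤ 1
  b_2=2 ≤ 2
  b_3=3 ≤ 3
  b_4=4 ≤ 4
All bounds hold ⇒ YES

YES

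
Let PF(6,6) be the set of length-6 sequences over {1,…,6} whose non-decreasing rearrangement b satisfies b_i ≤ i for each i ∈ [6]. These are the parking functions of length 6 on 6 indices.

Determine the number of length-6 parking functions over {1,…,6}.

16807

|PF(6,6)| = 1·7^5 = 1 · 16807 = 16807 (Pollak)
One tuple (5,4,1,5,1,3) → sorted (1,1,3,4,5,5): b_i ≤ i ∀i, a PF.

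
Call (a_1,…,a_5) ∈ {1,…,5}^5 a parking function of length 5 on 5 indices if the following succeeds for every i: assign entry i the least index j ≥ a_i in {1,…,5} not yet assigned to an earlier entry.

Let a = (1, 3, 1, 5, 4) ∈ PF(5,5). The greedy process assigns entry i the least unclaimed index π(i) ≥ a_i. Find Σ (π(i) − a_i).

1

Σπ(i) = 1+…+5 = 15; Σa = 1+3+1+5+4 = 14; disp = 15−14 = 1.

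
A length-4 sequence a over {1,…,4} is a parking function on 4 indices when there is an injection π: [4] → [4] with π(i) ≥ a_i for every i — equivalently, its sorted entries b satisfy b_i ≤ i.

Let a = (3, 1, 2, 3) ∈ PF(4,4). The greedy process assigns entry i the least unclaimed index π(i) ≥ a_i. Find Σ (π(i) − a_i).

Σπ = 4·5/2 = 10 (π permutes [4]); Σa = 3+1+2+3 = 9; disp = 10−9 = 1.

1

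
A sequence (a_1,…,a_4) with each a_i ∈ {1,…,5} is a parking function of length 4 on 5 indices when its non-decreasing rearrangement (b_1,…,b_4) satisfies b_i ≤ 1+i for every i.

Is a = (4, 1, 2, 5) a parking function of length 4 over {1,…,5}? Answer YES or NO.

Sorted: b = (1, 2, 4, 5).
  b_1=1 ≤ 2
  b_2=2 ≤ 3
  b_3=4 ≤ 4
  b_4=5 ≤ 5
All bounds hold ⇒ YES

YES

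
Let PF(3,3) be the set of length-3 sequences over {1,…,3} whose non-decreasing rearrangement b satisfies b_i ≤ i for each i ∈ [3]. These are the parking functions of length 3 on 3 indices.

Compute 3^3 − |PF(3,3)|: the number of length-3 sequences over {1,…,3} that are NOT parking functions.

#PF = (4−3)·4^(3−1) = 1 · 16 = 16 (Konheim–Weiss)
Example (1,3,3) → sorted (1,3,3): b_2=3>2, not a PF.
Total 27; non-PF = 27−16 = 11

11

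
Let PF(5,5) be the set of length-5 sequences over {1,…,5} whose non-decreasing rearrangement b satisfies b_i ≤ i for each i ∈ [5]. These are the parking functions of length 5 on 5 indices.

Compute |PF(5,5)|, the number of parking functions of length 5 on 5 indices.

1296

#PF = 1·6^4 = 1 · 1296 = 1296 (Pollak)
E.g. (4,2,1,3,1) → sorted (1,1,2,3,4): b_i ≤ i ∀i, a PF.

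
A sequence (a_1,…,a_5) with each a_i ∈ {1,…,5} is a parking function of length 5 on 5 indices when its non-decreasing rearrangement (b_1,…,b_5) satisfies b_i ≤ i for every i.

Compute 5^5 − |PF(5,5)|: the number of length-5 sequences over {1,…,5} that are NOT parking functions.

#PF = (5+1−5)·(5+1)^{5−1} = 1×1296 = 1296 [KW]
Check (4,3,4,4,4) → sorted (3,4,4,4,4): b_1=3>1, not a PF.
So 3125 − 1296 = 1829 fail.

1829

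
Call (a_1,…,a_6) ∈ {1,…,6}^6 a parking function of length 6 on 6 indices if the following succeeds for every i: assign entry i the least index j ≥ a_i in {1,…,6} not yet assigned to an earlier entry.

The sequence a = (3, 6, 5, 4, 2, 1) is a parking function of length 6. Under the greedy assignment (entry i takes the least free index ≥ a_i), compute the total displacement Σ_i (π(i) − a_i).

0

Σπ = 6·7/2 = 21 (π permutes [6]); Σa = 3+6+5+4+2+1 = 21; disp = 21−21 = 0.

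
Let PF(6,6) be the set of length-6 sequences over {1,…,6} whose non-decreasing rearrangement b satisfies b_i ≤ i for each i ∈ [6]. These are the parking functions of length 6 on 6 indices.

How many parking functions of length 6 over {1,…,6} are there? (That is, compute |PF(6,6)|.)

Count = (6−6+1)·(6+1)^(6−1) = 1·16807 = 16807 (Konheim–Weiss)
Check (6,5,1,1,2,2) → sorted (1,1,2,2,5,6): b_i ≤ i ∀i, a PF.

16807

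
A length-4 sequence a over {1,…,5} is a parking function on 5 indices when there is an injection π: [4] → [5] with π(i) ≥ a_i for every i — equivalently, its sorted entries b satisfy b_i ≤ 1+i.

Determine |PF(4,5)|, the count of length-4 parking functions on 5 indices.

432

|PF| = (5+1−4)·(5+1)^{4−1} = 2 · 216 = 432
Example (1,1,5,2) → sorted (1,1,2,5): b_i ≤ 1+i ∀i, a PF.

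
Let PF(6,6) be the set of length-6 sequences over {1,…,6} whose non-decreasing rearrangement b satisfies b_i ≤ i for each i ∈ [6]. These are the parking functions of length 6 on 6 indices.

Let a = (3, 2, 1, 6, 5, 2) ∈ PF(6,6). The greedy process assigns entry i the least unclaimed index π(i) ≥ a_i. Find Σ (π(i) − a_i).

Σπ = 6·7/2 = 21 (π permutes [6]); Σa = 3+2+1+6+5+2 = 19; disp = 21−19 = 2.

2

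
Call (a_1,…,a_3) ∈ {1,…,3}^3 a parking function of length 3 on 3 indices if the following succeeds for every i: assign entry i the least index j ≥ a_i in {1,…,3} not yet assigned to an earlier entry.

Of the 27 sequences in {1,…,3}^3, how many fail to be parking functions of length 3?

#PF = (3−3+1)·(3+1)^(3−1) = 1×16 = 16
Check (3,1,3) → sorted (1,3,3): b_2=3>2, not a PF.
Total 27; non-PF = 27−16 = 11

11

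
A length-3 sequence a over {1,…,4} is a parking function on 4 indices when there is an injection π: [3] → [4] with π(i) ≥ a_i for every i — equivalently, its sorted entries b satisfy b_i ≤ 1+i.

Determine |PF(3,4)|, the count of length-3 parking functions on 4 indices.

50

Count = 2·5^2 = 2 · 25 = 50 (Konheim–Weiss)
Example (3,1,2) → sorted (1,2,3): b_i ≤ 1+i ∀i, a PF.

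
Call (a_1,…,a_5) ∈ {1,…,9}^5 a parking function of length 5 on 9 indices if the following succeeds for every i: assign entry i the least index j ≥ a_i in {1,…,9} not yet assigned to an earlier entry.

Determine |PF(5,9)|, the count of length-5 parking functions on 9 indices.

50000

|PF| = 5·10^4 = 5·10000 = 50000 (Pollak)
E.g. (5,6,4,1,9) → sorted (1,4,5,6,9): b_i ≤ 4+i ∀i, a PF.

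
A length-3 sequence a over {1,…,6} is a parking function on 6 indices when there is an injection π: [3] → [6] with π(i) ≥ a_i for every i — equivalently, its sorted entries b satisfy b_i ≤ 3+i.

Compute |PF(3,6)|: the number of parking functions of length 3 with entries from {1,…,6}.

|PF| = (7−3)·7^(3−1) = 4·49 = 196 (Pollak)
Check (3,4,2) → sorted (2,3,4): b_i ≤ 3+i ∀i, a PF.

196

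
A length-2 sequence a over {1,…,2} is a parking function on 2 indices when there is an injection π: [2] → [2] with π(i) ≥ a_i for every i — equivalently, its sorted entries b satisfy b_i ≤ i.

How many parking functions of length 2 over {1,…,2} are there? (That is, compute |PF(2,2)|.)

#PF = (2−2+1)·(2+1)^(2−1) = 1×3 = 3 (Konheim–Weiss)
Example (2,1) → sorted (1,2): b_i ≤ i ∀i, a PF.

3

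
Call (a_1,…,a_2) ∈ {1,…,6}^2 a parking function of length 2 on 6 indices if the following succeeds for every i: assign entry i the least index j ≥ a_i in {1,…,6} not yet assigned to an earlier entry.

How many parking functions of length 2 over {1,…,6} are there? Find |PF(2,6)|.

|PF(2,6)| = (6−2+1)·(6+1)^(2−1) = 5 · 7 = 35 [KW]
Example (2,4) → sorted (2,4): b_i ≤ 4+i ∀i, a PF.

35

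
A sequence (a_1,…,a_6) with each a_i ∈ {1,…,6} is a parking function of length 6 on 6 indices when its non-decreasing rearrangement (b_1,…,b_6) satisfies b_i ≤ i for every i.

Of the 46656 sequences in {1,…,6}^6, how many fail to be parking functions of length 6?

29849

Count = 1·7^5 = 1 · 16807 = 16807 [KW]
E.g. (5,6,5,3,3,3) → sorted (3,3,3,5,5,6): b_1=3>1, not a PF.
6^6 − 16807 = 46656 − 16807 = 29849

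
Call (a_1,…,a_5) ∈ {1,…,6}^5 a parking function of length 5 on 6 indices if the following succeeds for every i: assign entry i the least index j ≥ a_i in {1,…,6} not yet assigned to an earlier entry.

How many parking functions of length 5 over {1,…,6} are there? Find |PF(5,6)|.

|PF| = (7−5)·7^(5−1) = 2 · 2401 = 4802
Example (2,1,2,5,2) → sorted (1,2,2,2,5): b_i ≤ 1+i ∀i, a PF.

4802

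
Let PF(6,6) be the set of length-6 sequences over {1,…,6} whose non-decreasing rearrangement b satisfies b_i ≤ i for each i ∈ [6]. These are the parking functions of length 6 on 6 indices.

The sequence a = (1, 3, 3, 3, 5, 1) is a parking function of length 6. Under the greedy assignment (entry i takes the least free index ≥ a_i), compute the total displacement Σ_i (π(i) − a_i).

Σπ(i) = 1+…+6 = 21; Σa = 1+3+3+3+5+1 = 16; disp = 21−16 = 5.

5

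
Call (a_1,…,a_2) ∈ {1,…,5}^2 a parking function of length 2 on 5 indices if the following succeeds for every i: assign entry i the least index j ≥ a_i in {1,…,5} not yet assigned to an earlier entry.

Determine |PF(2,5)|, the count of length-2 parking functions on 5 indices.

24

Count = (5−2+1)·(5+1)^(2−1) = 4 · 6 = 24 (Pollak)
E.g. (1,4) → sorted (1,4): b_i ≤ 3+i ∀i, a PF.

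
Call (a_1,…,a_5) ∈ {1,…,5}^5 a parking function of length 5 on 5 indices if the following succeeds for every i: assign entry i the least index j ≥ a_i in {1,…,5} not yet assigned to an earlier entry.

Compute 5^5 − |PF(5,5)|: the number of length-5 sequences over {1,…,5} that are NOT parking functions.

|PF| = 1·6^4 = 1×1296 = 1296 (Konheim–Weiss)
Check (5,4,3,5,5) → sorted (3,4,5,5,5): b_1=3>1, not a PF.
So 3125 − 1296 = 1829 fail.

1829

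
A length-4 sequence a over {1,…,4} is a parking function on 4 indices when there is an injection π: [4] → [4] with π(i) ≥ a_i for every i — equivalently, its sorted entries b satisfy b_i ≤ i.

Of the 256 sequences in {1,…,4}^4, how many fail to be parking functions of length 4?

Count = (4+1−4)·(4+1)^{4−1} = 1×125 = 125
Check (2,3,3,3) → sorted (2,3,3,3): b_1=2>1, not a PF.
So 256 − 125 = 131 fail.

131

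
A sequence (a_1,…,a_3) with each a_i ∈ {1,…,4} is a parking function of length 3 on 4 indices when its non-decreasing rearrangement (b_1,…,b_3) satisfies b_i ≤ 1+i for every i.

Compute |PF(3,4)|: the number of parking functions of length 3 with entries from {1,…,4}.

|PF| = (4+1−3)·(4+1)^{3−1} = 2×25 = 50 [KW]
Example (1,1,4) → sorted (1,1,4): b_i ≤ 1+i ∀i, a PF.

50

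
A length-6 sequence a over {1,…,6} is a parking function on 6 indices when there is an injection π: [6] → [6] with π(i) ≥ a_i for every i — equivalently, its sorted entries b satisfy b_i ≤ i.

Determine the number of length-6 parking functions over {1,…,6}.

16807

|PF(6,6)| = (6+1−6)·(6+1)^{6−1} = 1×16807 = 16807
Example (1,1,5,4,2,3) → sorted (1,1,2,3,4,5): b_i ≤ i ∀i, a PF.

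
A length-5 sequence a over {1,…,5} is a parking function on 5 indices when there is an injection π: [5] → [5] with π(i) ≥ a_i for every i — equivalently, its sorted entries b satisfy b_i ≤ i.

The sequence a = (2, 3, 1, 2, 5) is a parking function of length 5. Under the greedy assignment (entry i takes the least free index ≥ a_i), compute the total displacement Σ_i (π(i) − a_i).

2

Σπ(i) = 1+…+5 = 15; Σa = 2+3+1+2+5 = 13; disp = 15−13 = 2.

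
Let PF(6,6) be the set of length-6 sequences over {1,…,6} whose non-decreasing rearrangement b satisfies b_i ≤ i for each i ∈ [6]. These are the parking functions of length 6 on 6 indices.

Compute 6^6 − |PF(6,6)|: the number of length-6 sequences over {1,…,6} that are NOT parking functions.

29849

|PF| = (6−6+1)·(6+1)^(6−1) = 1×16807 = 16807 (Konheim–Weiss)
Check (5,6,6,6,4,5) → sorted (4,5,5,6,6,6): b_1=4>1, not a PF.
Total 46656; non-PF = 46656−16807 = 29849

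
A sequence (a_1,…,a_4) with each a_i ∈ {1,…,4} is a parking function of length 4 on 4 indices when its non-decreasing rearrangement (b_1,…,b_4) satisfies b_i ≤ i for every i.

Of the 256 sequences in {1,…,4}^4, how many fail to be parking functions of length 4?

|PF| = (5−4)·5^(4−1) = 1·125 = 125
Check (4,1,4,4) → sorted (1,4,4,4): b_2=4>2, not a PF.
4^4 − 125 = 256 − 125 = 131

131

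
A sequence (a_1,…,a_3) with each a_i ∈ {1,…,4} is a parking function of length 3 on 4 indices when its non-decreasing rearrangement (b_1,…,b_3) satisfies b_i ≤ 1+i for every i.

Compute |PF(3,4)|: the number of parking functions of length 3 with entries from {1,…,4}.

50

|PF| = (4−3+1)·(4+1)^(3−1) = 2·25 = 50 [KW]
E.g. (3,2,2) → sorted (2,2,3): b_i ≤ 1+i ∀i, a PF.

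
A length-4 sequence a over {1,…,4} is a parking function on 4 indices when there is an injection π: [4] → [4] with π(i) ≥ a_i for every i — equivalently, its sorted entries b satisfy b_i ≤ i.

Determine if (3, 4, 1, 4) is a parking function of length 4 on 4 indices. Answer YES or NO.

Rearranged: b = (1, 3, 4, 4).
  b_1=1 ≤ 1
  b_2=3 > 2
  fails at i=2 ⇒ NO

NO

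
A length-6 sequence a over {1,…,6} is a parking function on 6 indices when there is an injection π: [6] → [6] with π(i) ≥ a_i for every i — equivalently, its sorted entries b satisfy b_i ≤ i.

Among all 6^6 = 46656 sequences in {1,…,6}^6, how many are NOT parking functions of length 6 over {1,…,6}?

29849

|PF| = 1·7^5 = 1·16807 = 16807
E.g. (4,6,6,5,6,5) → sorted (4,5,5,6,6,6): b_1=4>1, not a PF.
6^6 − 16807 = 46656 − 16807 = 29849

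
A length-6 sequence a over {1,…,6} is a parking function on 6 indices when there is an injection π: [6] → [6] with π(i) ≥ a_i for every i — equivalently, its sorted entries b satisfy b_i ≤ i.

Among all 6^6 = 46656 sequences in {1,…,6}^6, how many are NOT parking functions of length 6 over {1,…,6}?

Count = (6+1−6)·(6+1)^{6−1} = 1·16807 = 16807 (Pollak)
E.g. (4,2,4,5,5,3) → sorted (2,3,4,4,5,5): b_1=2>1, not a PF.
So 46656 − 16807 = 29849 fail.

29849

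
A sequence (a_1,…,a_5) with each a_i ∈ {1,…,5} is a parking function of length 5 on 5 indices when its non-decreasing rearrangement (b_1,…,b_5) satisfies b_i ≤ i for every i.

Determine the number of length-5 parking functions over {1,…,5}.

|PF| = (5+1−5)·(5+1)^{5−1} = 1×1296 = 1296
E.g. (4,2,1,3,2) → sorted (1,2,2,3,4): b_i ≤ i ∀i, a PF.

1296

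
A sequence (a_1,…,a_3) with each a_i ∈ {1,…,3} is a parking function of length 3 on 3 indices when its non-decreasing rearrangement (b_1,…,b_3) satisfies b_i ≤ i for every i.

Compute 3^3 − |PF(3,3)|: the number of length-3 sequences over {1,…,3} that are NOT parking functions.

|PF(3,3)| = (4−3)·4^(3−1) = 1 · 16 = 16 (Konheim–Weiss)
E.g. (3,2,2) → sorted (2,2,3): b_1=2>1, not a PF.
Total 27; non-PF = 27−16 = 11

11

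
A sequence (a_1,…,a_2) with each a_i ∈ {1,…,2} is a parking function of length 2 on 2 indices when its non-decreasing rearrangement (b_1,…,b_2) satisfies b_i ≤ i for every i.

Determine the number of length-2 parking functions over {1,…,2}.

3

|PF| = (2−2+1)·(2+1)^(2−1) = 1·3 = 3 (Konheim–Weiss)
Check (2,1) → sorted (1,2): b_i ≤ i ∀i, a PF.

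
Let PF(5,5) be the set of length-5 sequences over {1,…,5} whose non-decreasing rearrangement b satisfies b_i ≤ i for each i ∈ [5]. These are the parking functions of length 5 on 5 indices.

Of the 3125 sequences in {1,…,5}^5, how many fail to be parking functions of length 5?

1829

#PF = (5−5+1)·(5+1)^(5−1) = 1·1296 = 1296
Example (4,5,5,1,1) → sorted (1,1,4,5,5): b_3=4>3, not a PF.
5^5 − 1296 = 3125 − 1296 = 1829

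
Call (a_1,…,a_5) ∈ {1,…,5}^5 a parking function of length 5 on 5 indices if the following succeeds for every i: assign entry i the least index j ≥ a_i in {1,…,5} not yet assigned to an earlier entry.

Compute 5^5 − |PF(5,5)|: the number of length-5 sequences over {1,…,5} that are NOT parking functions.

1829

Count = (6−5)·6^(5−1) = 1·1296 = 1296 [KW]
E.g. (4,5,5,1,5) → sorted (1,4,5,5,5): b_2=4>2, not a PF.
So 3125 − 1296 = 1829 fail.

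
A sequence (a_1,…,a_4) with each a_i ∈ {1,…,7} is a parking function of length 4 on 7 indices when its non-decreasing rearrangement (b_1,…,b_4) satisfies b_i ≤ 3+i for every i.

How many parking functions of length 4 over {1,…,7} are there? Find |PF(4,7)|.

2048

|PF(4,7)| = (7−4+1)·(7+1)^(4−1) = 4×512 = 2048 (Pollak)
Check (3,5,6,2) → sorted (2,3,5,6): b_i ≤ 3+i ∀i, a PF.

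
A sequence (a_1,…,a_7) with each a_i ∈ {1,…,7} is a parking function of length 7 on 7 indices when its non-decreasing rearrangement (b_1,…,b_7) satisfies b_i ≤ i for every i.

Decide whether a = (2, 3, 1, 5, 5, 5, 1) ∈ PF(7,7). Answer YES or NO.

Rearranged: b = (1, 1, 2, 3, 5, 5, 5).
  b_1=1 ≤ 1
  b_2=1 ≤ 2
  b_3=2 ≤ 3
  b_4=3 ≤ 4
  b_5=5 ≤ 5
  b_6=5 ≤ 6
  b_7=5 ≤ 7
All bounds hold ⇒ YES

YES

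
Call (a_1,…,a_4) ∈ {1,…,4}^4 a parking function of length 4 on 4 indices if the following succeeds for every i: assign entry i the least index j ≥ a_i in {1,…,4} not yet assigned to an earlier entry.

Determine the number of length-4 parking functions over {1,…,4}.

125

|PF| = (4−4+1)·(4+1)^(4−1) = 1×125 = 125 (Pollak)
Example (3,1,1,3) → sorted (1,1,3,3): b_i ≤ i ∀i, a PF.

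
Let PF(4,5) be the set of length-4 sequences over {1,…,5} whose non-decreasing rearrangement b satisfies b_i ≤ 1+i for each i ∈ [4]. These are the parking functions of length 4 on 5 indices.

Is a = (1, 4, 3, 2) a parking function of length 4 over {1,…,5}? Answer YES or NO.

YES

Order a: b = (1, 2, 3, 4).
  b_1=1 ≤ 2
  b_2=2 ≤ 3
  b_3=3 ≤ 4
  b_4=4 ≤ 5
All bounds hold ⇒ YES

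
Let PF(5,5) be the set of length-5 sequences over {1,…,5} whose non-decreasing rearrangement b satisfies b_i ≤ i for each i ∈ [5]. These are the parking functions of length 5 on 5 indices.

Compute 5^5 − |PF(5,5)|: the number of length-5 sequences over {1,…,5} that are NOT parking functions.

1829

|PF(5,5)| = (6−5)·6^(5−1) = 1 · 1296 = 1296 (Pollak)
Example (4,2,4,4,2) → sorted (2,2,4,4,4): b_1=2>1, not a PF.
So 3125 − 1296 = 1829 fail.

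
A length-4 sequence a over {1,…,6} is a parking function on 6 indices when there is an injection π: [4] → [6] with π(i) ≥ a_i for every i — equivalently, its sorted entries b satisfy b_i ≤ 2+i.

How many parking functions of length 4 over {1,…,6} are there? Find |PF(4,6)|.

#PF = (7−4)·7^(4−1) = 3 · 343 = 1029 [KW]
One tuple (2,3,2,5) → sorted (2,2,3,5): b_i ≤ 2+i ∀i, a PF.

1029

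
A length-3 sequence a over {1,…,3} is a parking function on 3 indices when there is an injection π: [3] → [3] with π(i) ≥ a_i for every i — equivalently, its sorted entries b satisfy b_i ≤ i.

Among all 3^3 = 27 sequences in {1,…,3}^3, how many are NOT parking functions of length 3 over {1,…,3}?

11

|PF(3,3)| = (3−3+1)·(3+1)^(3−1) = 1·16 = 16 [KW]
One tuple (2,3,3) → sorted (2,3,3): b_1=2>1, not a PF.
So 27 − 16 = 11 fail.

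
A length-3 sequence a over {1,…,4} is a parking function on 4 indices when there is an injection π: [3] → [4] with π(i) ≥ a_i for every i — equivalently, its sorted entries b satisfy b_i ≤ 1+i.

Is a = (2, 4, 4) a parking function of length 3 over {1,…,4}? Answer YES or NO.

NO

Rearranged: b = (2, 4, 4).
  b_1=2 ≤ 2
  b_2=4 > 3
  fails at i=2 ⇒ NO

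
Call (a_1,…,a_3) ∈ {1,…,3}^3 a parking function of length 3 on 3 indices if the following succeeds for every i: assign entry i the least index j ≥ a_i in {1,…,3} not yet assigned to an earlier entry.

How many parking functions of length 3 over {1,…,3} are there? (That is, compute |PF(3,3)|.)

Count = (4−3)·4^(3−1) = 1·16 = 16
E.g. (2,1,1) → sorted (1,1,2): b_i ≤ i ∀i, a PF.

16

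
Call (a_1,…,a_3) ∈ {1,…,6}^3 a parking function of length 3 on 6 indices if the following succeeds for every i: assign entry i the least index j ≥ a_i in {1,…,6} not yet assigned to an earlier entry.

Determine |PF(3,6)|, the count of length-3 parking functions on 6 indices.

196

Count = (6+1−3)·(6+1)^{3−1} = 4×49 = 196
Check (3,2,1) → sorted (1,2,3): b_i ≤ 3+i ∀i, a PF.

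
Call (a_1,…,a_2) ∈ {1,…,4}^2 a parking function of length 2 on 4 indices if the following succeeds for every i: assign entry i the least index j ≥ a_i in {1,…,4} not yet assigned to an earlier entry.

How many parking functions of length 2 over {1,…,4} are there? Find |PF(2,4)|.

|PF| = (4−2+1)·(4+1)^(2−1) = 3×5 = 15 (Pollak)
E.g. (4,2) → sorted (2,4): b_i ≤ 2+i ∀i, a PF.

15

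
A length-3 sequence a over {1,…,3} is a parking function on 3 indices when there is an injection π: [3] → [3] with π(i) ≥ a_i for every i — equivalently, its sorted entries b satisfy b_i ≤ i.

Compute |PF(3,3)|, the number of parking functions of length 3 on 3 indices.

16

Count = (4−3)·4^(3−1) = 1 · 16 = 16
E.g. (2,1,1) → sorted (1,1,2): b_i ≤ i ∀i, a PF.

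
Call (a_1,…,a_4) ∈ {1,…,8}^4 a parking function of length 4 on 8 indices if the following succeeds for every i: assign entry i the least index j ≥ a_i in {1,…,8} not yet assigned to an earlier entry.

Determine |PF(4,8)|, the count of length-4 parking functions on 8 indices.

#PF = (9−4)·9^(4−1) = 5 · 729 = 3645 (Pollak)
Check (8,6,5,5) → sorted (5,5,6,8): b_i ≤ 4+i ∀i, a PF.

3645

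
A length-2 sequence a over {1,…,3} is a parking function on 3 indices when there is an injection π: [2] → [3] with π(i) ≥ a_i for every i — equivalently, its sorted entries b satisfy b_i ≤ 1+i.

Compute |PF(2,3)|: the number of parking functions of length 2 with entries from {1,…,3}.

Count = (4−2)·4^(2−1) = 2 · 4 = 8 (Pollak)
Example (2,2) → sorted (2,2): b_i ≤ 1+i ∀i, a PF.

8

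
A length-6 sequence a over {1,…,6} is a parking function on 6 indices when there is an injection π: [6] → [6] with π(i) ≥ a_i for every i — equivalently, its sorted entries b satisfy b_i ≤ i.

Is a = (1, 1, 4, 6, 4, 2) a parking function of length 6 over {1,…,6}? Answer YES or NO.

YES

Sorted: b = (1, 1, 2, 4, 4, 6).
  b_1=1 ≤ 1
  b_2=1 ≤ 2
  b_3=2 ≤ 3
  b_4=4 ≤ 4
  b_5=4 ≤ 5
  b_6=6 ≤ 6
All bounds hold ⇒ YES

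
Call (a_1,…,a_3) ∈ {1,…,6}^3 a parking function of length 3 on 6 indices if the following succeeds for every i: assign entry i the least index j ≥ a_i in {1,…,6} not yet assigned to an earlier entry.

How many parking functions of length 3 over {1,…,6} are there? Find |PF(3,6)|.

196

Count = (6+1−3)·(6+1)^{3−1} = 4·49 = 196 [KW]
One tuple (2,3,2) → sorted (2,2,3): b_i ≤ 3+i ∀i, a PF.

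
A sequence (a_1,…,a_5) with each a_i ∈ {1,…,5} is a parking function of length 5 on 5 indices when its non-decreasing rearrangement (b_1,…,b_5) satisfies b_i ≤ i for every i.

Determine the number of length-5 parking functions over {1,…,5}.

Count = (5+1−5)·(5+1)^{5−1} = 1×1296 = 1296 (Pollak)
Example (1,2,5,3,4) → sorted (1,2,3,4,5): b_i ≤ i ∀i, a PF.

1296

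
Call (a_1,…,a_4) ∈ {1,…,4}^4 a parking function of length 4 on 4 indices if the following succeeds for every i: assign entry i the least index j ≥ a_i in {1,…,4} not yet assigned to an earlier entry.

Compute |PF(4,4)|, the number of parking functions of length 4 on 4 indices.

125

|PF| = 1·5^3 = 1·125 = 125 (Konheim–Weiss)
Example (1,3,1,2) → sorted (1,1,2,3): b_i ≤ i ∀i, a PF.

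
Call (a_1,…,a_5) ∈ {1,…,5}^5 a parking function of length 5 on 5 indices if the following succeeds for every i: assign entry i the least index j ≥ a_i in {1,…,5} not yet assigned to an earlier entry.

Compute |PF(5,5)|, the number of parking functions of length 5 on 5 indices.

1296

Count = (5+1−5)·(5+1)^{5−1} = 1·1296 = 1296
E.g. (3,1,4,1,2) → sorted (1,1,2,3,4): b_i ≤ i ∀i, a PF.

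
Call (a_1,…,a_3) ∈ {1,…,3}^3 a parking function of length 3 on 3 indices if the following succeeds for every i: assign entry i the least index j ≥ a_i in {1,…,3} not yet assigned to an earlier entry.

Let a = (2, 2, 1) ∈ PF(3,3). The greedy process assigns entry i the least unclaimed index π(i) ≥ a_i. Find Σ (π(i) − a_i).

Σπ = 3·4/2 = 6 (π permutes [3]); Σa = 2+2+1 = 5; disp = 6−5 = 1.

1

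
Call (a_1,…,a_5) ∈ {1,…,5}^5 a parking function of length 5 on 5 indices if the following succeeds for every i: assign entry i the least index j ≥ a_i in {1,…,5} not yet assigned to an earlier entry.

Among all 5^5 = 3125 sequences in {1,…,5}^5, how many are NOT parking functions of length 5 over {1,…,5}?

1829

|PF| = (6−5)·6^(5−1) = 1 · 1296 = 1296 (Pollak)
Example (5,5,3,1,4) → sorted (1,3,4,5,5): b_2=3>2, not a PF.
5^5 − 1296 = 3125 − 1296 = 1829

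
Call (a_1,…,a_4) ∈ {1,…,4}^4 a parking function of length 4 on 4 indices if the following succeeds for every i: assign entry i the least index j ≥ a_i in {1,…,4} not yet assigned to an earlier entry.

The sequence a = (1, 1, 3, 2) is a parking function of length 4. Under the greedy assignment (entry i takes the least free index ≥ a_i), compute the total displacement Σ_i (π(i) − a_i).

Σπ = 4·5/2 = 10 (π permutes [4]); Σa = 1+1+3+2 = 7; disp = 10−7 = 3.

3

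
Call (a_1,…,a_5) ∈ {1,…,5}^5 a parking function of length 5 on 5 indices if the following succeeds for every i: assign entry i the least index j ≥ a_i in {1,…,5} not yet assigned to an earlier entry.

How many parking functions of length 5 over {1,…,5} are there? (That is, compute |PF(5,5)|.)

Count = (6−5)·6^(5−1) = 1·1296 = 1296 (Pollak)
One tuple (3,1,5,1,1) → sorted (1,1,1,3,5): b_i ≤ i ∀i, a PF.

1296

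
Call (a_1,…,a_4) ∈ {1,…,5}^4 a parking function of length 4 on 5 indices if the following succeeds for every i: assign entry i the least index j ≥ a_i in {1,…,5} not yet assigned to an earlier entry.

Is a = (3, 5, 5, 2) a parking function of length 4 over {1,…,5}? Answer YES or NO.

NO

Order a: b = (2, 3, 5, 5).
  b_1=2 ≤ 2
  b_2=3 ≤ 3
  b_3=5 > 4
  fails at i=3 ⇒ NO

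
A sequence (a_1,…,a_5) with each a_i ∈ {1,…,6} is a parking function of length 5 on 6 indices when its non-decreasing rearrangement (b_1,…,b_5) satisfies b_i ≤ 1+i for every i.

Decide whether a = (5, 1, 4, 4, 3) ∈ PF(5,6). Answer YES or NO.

YES

Rearranged: b = (1, 3, 4, 4, 5).
  b_1=1 ≤ 2
  b_2=3 ≤ 3
  b_3=4 ≤ 4
  b_4=4 ≤ 5
  b_5=5 ≤ 6
All bounds hold ⇒ YES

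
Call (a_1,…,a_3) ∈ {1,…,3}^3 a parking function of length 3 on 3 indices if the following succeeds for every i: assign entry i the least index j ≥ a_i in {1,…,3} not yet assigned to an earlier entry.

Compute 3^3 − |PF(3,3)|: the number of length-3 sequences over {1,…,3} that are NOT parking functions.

|PF(3,3)| = (3+1−3)·(3+1)^{3−1} = 1 · 16 = 16 (Konheim–Weiss)
One tuple (3,2,3) → sorted (2,3,3): b_1=2>1, not a PF.
Total 27; non-PF = 27−16 = 11

11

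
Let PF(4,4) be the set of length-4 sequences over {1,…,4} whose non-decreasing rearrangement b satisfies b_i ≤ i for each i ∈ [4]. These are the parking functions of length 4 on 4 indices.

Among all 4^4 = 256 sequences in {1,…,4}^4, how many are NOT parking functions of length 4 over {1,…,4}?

|PF| = (4+1−4)·(4+1)^{4−1} = 1×125 = 125 (Konheim–Weiss)
Check (3,4,4,4) → sorted (3,4,4,4): b_1=3>1, not a PF.
4^4 − 125 = 256 − 125 = 131

131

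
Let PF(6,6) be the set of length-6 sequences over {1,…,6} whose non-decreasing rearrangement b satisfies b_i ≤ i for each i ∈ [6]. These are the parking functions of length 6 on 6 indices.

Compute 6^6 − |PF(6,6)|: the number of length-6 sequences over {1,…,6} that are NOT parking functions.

|PF| = (6+1−6)·(6+1)^{6−1} = 1·16807 = 16807 (Pollak)
Example (4,2,4,4,5,4) → sorted (2,4,4,4,4,5): b_1=2>1, not a PF.
6^6 − 16807 = 46656 − 16807 = 29849

29849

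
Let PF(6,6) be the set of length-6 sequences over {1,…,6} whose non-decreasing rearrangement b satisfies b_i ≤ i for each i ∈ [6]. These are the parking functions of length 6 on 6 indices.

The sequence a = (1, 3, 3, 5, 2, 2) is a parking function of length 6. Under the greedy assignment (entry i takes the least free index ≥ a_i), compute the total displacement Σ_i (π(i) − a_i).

Σπ(i) = 1+…+6 = 21; Σa = 1+3+3+5+2+2 = 16; disp = 21−16 = 5.

5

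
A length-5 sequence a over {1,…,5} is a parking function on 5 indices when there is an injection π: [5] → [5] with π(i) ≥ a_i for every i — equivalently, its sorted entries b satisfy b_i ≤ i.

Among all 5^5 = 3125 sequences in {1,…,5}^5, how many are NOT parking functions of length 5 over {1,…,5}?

1829

Count = (6−5)·6^(5−1) = 1×1296 = 1296 (Pollak)
Check (5,4,1,5,5) → sorted (1,4,5,5,5): b_2=4>2, not a PF.
So 3125 − 1296 = 1829 fail.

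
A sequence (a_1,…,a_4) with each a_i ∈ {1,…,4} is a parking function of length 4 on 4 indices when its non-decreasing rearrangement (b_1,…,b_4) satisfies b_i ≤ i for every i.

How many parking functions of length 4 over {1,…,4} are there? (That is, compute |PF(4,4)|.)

125

#PF = (4−4+1)·(4+1)^(4−1) = 1 · 125 = 125 (Konheim–Weiss)
Check (1,2,3,4) → sorted (1,2,3,4): b_i ≤ i ∀i, a PF.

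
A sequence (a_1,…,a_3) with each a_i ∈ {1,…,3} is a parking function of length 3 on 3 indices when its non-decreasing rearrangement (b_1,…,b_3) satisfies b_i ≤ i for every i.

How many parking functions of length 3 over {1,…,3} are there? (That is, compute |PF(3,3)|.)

|PF(3,3)| = (4−3)·4^(3−1) = 1·16 = 16 [KW]
Check (3,1,1) → sorted (1,1,3): b_i ≤ i ∀i, a PF.

16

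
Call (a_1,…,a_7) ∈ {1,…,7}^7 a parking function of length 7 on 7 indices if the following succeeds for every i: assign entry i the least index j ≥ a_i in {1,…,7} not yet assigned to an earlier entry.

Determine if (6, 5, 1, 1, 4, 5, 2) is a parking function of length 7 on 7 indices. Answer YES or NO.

Sorted: b = (1, 1, 2, 4, 5, 5, 6).
  b_1=1 ≤ 1
  b_2=1 ≤ 2
  b_3=2 ≤ 3
  b_4=4 ≤ 4
  b_5=5 ≤ 5
  b_6=5 ≤ 6
  b_7=6 ≤ 7
All bounds hold ⇒ YES

YES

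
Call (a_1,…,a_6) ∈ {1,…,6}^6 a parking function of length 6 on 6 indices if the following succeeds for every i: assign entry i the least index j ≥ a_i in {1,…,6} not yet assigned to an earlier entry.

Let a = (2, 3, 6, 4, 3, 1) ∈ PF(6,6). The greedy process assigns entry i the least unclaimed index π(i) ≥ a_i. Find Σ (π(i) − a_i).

Σπ = 21 ({1..6} each once); Σa = 2+3+6+4+3+1 = 19; disp = 21−19 = 2.

2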